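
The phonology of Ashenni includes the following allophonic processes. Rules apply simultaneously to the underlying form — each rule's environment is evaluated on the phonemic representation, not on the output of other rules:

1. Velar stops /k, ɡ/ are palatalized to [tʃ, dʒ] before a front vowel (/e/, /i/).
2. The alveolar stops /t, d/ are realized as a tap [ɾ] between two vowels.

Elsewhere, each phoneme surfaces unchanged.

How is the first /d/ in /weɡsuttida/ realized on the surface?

[ɾ]

/d/ (between /i/ and /a/): between two vowels, so rule 2 applies → [ɾ].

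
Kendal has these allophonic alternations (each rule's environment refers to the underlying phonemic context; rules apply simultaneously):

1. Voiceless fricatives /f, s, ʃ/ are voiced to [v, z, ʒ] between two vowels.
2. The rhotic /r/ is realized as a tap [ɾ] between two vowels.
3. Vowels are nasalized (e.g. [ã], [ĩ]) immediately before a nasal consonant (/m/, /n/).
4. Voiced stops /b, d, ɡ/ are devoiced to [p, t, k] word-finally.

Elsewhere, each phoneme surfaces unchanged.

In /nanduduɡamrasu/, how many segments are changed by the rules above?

Segments that undergo a rule: /a/ → [ã] (rule 3); /a/ → [ã] (rule 3); /s/ → [z] (rule 1).
All other segments surface unchanged.

3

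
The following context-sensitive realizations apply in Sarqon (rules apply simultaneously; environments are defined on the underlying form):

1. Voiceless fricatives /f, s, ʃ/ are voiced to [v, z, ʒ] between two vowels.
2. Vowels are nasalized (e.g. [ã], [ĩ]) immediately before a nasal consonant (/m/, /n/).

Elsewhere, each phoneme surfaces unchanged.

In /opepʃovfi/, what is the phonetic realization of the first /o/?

/o/ — word-initial; rule 2 does not apply here → [o].

[o]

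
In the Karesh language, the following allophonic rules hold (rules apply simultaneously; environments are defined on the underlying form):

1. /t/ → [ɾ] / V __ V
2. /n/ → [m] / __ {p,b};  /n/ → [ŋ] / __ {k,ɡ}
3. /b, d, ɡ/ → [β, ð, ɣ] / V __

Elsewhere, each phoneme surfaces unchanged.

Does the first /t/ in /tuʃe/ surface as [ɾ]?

/t/ — word-initial; rule 1 does not apply here → [t].
The actual realization is [t], not [ɾ].

No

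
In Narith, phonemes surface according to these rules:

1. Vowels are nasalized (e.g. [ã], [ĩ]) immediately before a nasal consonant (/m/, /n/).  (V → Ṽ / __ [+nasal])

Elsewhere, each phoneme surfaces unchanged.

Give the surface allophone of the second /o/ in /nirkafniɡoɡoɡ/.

/o/ (between /ɡ/ and /ɡ/): rule 1 targets it, but not before a nasal consonant → unchanged [o].

[o]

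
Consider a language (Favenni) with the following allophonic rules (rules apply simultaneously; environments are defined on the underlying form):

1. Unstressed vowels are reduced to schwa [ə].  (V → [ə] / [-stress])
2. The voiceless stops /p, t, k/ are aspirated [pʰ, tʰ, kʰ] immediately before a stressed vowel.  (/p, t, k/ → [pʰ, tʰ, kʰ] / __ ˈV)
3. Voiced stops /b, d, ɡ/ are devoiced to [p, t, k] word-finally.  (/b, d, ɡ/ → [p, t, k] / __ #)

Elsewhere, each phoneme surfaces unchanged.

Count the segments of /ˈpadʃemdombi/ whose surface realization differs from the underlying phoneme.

4

Segments that undergo a rule: /p/ → [pʰ] (rule 2); /e/ → [ə] (rule 1); /o/ → [ə] (rule 1); /i/ → [ə] (rule 1).
All other segments surface unchanged.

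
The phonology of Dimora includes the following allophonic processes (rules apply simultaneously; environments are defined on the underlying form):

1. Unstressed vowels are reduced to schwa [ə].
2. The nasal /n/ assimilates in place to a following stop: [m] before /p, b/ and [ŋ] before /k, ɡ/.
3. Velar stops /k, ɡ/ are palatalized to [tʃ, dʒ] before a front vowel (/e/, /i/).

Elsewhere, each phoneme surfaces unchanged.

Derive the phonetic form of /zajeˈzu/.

/z/ (word-initial) is unaffected → [z].
/a/ (between /z/ and /j/) occurs in an unstressed syllable → [ə] by rule 1.
/j/ stays [j].
/e/ — between /j/ and /z/, in an unstressed syllable — surfaces as [ə] (rule 1).
/z/ (between /e/ and /u/): no rule targets it → [z].
/u/ (word-final) fails the environment for rule 1, so it stays [u].

[zəjəˈzu]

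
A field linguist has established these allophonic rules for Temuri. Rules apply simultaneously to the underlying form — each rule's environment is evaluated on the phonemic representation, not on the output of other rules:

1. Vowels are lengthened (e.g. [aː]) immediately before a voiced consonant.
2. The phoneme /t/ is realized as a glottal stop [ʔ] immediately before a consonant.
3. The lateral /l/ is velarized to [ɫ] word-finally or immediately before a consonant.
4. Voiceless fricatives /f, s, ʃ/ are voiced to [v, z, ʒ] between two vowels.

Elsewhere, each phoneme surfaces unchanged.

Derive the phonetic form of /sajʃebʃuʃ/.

/s/ (word-initial) is in the target of rule 4 but the environment (between two vowels) is not met → [s].
/a/ — between /s/ and /j/, before a voiced consonant — surfaces as [aː] (rule 1).
/ʃ/ (between /j/ and /e/) fails the environment for rule 4, so it stays [ʃ].
/e/ (between /ʃ/ and /b/) occurs before a voiced consonant → [eː] by rule 1.
/ʃ/ (between /b/ and /u/) fails the environment for rule 4, so it stays [ʃ].
/u/ — between /ʃ/ and /ʃ/; rule 1 does not apply here → [u].
/ʃ/ — word-final; rule 4 does not apply here → [ʃ].

[saːjʃeːbʃuʃ]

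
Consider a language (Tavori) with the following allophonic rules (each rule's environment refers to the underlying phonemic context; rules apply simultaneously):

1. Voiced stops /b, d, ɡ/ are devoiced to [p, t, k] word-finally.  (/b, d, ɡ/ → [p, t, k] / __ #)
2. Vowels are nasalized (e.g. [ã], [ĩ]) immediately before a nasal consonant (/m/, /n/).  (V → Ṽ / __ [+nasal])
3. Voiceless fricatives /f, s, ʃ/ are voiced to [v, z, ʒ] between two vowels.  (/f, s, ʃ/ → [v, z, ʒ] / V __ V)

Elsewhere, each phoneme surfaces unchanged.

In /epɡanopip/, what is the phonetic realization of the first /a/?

/a/ (between /ɡ/ and /n/) occurs before a nasal consonant → [ã] by rule 2.

[ã]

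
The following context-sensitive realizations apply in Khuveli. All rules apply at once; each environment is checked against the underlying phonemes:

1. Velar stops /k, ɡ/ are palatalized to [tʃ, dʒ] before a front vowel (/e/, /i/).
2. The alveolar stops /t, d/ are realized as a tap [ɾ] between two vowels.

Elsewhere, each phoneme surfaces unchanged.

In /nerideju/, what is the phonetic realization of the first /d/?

/d/ (between /i/ and /e/): between two vowels, so rule 2 applies → [ɾ].

[ɾ]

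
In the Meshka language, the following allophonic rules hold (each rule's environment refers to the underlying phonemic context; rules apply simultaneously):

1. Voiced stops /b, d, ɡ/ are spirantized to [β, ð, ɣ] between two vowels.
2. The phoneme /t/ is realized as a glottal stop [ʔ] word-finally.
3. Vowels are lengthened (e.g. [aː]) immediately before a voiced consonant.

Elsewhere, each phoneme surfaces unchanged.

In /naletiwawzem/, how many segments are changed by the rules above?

Segments that undergo a rule: /a/ → [aː] (rule 3); /i/ → [iː] (rule 3); /a/ → [aː] (rule 3); /e/ → [eː] (rule 3).
All other segments surface unchanged.

4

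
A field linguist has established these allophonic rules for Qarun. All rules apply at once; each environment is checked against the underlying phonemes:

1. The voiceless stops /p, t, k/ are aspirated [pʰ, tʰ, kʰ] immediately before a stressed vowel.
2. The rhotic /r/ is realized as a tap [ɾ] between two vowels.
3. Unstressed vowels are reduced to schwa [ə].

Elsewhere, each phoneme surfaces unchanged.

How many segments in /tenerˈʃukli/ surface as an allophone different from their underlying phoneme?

3

Segments that undergo a rule: /e/ → [ə] (rule 3); /e/ → [ə] (rule 3); /i/ → [ə] (rule 3).
All other segments surface unchanged.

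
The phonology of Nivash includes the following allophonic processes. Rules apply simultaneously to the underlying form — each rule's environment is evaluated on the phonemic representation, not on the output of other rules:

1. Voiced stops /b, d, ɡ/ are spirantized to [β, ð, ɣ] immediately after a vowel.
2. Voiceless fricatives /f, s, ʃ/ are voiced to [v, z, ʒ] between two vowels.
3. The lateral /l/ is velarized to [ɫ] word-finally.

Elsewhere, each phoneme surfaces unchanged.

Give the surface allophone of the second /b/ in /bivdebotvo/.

[β]

/b/ (between /e/ and /o/): immediately after a vowel, so rule 1 applies → [β].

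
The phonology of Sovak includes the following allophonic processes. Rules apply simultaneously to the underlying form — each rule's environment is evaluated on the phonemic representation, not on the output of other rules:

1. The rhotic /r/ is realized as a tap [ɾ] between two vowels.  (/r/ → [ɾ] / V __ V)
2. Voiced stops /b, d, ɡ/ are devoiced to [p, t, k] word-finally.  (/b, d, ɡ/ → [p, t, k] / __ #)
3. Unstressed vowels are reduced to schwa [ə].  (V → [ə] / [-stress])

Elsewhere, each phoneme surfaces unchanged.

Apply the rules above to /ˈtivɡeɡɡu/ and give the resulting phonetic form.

[ˈtivɡəɡɡə]

/i/ (between /t/ and /v/) is in the target of rule 3 but the environment (in an unstressed syllable) is not met → [i].
/ɡ/ (between /v/ and /e/): rule 2 targets it, but not word-finally → unchanged [ɡ].
/e/ — between /ɡ/ and /ɡ/, in an unstressed syllable — surfaces as [ə] (rule 3).
/ɡ/ — between /e/ and /ɡ/; rule 2 does not apply here → [ɡ].
/ɡ/ (between /ɡ/ and /u/): rule 2 targets it, but not word-finally → unchanged [ɡ].
/u/ meets the environment for rule 3 (in an unstressed syllable) → [ə].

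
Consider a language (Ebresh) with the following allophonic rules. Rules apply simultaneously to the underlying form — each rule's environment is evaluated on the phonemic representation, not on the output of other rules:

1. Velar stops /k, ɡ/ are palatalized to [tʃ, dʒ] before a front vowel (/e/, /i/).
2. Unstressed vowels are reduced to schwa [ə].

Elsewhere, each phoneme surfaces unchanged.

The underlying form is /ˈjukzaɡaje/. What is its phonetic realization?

/j/ (word-initial): no rule targets it → [j].
/u/ — between /j/ and /k/; rule 2 does not apply here → [u].
/k/ — between /u/ and /z/; rule 1 does not apply here → [k].
/z/ (between /k/ and /a/) is unaffected → [z].
/a/ (between /z/ and /ɡ/): in an unstressed syllable, so rule 2 applies → [ə].
/ɡ/ (between /a/ and /a/) fails the environment for rule 1, so it stays [ɡ].
/a/ (between /ɡ/ and /j/) occurs in an unstressed syllable → [ə] by rule 2.
/j/ — not in any rule's target class → [j].
/e/ (word-final): in an unstressed syllable, so rule 2 applies → [ə].

[ˈjukzəɡəjə]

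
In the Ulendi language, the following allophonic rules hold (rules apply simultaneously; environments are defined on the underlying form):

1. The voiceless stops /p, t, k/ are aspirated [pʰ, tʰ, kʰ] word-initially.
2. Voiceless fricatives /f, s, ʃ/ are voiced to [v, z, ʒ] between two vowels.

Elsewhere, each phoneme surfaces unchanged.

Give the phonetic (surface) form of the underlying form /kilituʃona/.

/k/ (word-initial) occurs word-initially → [kʰ] by rule 1.
/i/ — not in any rule's target class → [i].
/l/ — not in any rule's target class → [l].
/i/ stays [i].
/t/ (between /i/ and /u/) fails the environment for rule 1, so it stays [t].
/u/ (between /t/ and /ʃ/): no rule targets it → [u].
/ʃ/ (between /u/ and /o/): between two vowels, so rule 2 applies → [ʒ].
/o/ stays [o].
/n/ (between /o/ and /a/): no rule targets it → [n].
/a/ (word-final): no rule targets it → [a].

[kʰilituʒona]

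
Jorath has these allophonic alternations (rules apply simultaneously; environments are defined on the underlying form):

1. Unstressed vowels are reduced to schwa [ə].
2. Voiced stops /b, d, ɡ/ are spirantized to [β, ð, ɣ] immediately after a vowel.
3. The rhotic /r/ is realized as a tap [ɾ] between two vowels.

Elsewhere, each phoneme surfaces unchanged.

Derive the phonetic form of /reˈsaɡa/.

/r/ (word-initial) is in the target of rule 3 but the environment (between two vowels) is not met → [r].
/e/ (between /r/ and /s/): in an unstressed syllable, so rule 1 applies → [ə].
/s/ stays [s].
/a/ (between /s/ and /ɡ/) fails the environment for rule 1, so it stays [a].
/ɡ/ (between /a/ and /a/): immediately after a vowel, so rule 2 applies → [ɣ].
/a/ (word-final): in an unstressed syllable, so rule 1 applies → [ə].

[rəˈsaɣə]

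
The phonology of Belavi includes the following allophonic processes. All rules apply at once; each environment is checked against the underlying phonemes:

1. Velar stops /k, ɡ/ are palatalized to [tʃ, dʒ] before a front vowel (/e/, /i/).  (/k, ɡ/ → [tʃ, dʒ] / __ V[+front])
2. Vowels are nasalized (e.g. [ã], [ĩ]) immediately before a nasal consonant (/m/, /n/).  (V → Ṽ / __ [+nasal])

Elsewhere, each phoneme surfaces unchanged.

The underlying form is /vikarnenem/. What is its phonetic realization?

/v/ stays [v].
/i/ (between /v/ and /k/) is in the target of rule 2 but the environment (before a nasal consonant) is not met → [i].
/k/ (between /i/ and /a/) fails the environment for rule 1, so it stays [k].
/a/ (between /k/ and /r/): rule 2 targets it, but not before a nasal consonant → unchanged [a].
/r/ (between /a/ and /n/): no rule targets it → [r].
/n/ stays [n].
/e/ meets the environment for rule 2 (before a nasal consonant) → [ẽ].
/n/ — not in any rule's target class → [n].
/e/ (between /n/ and /m/) occurs before a nasal consonant → [ẽ] by rule 2.
/m/ stays [m].

[vikarnẽnẽm]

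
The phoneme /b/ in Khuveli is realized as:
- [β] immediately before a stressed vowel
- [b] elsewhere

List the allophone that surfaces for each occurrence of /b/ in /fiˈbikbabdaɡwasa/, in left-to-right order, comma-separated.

[β], [b], [b]

Occurrence 1 (position 3): immediately before a stressed vowel → [β].
Occurrence 2 (position 6): no conditioning environment matches → elsewhere allophone [b].
Occurrence 3 (position 8): no conditioning environment matches → elsewhere allophone [b].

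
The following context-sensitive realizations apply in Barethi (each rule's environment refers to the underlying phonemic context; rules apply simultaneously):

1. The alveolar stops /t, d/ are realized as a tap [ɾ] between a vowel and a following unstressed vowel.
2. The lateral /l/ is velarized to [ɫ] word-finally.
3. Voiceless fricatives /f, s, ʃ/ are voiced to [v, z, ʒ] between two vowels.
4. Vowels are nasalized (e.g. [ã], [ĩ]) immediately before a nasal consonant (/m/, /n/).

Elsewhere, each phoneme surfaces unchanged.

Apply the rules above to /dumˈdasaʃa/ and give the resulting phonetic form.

/d/ (word-initial) fails the environment for rule 1, so it stays [d].
/u/ (between /d/ and /m/) occurs before a nasal consonant → [ũ] by rule 4.
/d/ (between /m/ and /a/) fails the environment for rule 1, so it stays [d].
/a/ — between /d/ and /s/; rule 4 does not apply here → [a].
/s/ (between /a/ and /a/) occurs between two vowels → [z] by rule 3.
/a/ — between /s/ and /ʃ/; rule 4 does not apply here → [a].
/ʃ/ (between /a/ and /a/): between two vowels, so rule 3 applies → [ʒ].
/a/ (word-final) is in the target of rule 4 but the environment (before a nasal consonant) is not met → [a].

[dũmˈdazaʒa]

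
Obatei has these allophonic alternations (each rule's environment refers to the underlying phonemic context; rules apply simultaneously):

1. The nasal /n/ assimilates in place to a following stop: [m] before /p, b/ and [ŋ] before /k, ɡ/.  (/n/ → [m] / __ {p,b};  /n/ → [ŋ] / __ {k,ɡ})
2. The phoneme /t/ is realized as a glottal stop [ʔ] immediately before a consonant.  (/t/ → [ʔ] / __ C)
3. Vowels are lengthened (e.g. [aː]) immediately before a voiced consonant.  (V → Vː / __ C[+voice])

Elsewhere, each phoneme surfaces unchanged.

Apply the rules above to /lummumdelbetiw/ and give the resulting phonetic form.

/l/ (word-initial) is unaffected → [l].
/u/ (between /l/ and /m/): before a voiced consonant, so rule 3 applies → [uː].
/m/ (between /u/ and /m/): no rule targets it → [m].
/m/ stays [m].
/u/ (between /m/ and /m/) occurs before a voiced consonant → [uː] by rule 3.
/m/ — not in any rule's target class → [m].
/d/ (between /m/ and /e/): no rule targets it → [d].
/e/ meets the environment for rule 3 (before a voiced consonant) → [eː].
/l/ (between /e/ and /b/) is unaffected → [l].
/b/ (between /l/ and /e/) is unaffected → [b].
/e/ (between /b/ and /t/) fails the environment for rule 3, so it stays [e].
/t/ (between /e/ and /i/): rule 2 targets it, but not immediately before a consonant → unchanged [t].
/i/ — between /t/ and /w/, before a voiced consonant — surfaces as [iː] (rule 3).
/w/ stays [w].

[luːmmuːmdeːlbetiːw]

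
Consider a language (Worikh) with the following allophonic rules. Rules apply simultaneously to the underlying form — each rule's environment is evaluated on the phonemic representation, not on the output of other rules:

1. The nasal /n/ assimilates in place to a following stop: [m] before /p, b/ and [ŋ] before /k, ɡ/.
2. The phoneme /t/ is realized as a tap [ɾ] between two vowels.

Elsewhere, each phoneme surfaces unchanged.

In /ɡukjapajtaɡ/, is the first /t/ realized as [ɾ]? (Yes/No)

/t/ (between /j/ and /a/): rule 2 targets it, but not between two vowels → unchanged [t].
The actual realization is [t], not [ɾ].

No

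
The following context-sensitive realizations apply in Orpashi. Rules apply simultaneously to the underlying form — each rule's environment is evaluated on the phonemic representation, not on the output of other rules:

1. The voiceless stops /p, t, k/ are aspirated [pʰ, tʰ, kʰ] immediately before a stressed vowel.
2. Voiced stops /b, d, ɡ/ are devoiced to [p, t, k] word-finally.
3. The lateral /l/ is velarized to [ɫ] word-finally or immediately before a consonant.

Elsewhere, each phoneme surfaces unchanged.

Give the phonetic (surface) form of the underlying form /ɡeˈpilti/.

/ɡ/ (word-initial) fails the environment for rule 2, so it stays [ɡ].
/e/ — not in any rule's target class → [e].
/p/ — between /e/ and /i/, immediately before a stressed vowel — surfaces as [pʰ] (rule 1).
/i/ (between /p/ and /l/) is unaffected → [i].
/l/ (between /i/ and /t/) occurs word-finally or immediately before a consonant → [ɫ] by rule 3.
/t/ (between /l/ and /i/) is in the target of rule 1 but the environment (immediately before a stressed vowel) is not met → [t].
/i/ — not in any rule's target class → [i].

[ɡeˈpʰiɫti]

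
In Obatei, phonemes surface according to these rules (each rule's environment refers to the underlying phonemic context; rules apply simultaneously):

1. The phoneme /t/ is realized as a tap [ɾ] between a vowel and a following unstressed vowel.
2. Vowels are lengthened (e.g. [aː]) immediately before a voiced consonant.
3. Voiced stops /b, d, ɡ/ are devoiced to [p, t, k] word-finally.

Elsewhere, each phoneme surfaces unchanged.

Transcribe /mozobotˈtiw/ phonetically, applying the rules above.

[moːzoːbotˈtiːw]

/m/ (word-initial): no rule targets it → [m].
Rule 2 applies to /o/ (between /m/ and /z/: before a voiced consonant) → [oː].
/z/ (between /o/ and /o/) is unaffected → [z].
/o/ — between /z/ and /b/, before a voiced consonant — surfaces as [oː] (rule 2).
/b/ (between /o/ and /o/) fails the environment for rule 3, so it stays [b].
/o/ (between /b/ and /t/) is in the target of rule 2 but the environment (before a voiced consonant) is not met → [o].
/t/ — between /o/ and /t/; rule 1 does not apply here → [t].
/t/ (between /t/ and /i/) fails the environment for rule 1, so it stays [t].
Rule 2 applies to /i/ (between /t/ and /w/: before a voiced consonant) → [iː].
/w/ — not in any rule's target class → [w].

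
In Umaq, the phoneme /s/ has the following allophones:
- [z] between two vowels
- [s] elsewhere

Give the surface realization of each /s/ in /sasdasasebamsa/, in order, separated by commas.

Occurrence 1 (position 1): no conditioning environment matches → elsewhere allophone [s].
Occurrence 2 (position 3): no conditioning environment matches → elsewhere allophone [s].
Occurrence 3 (position 6): between two vowels → [z].
Occurrence 4 (position 8): between two vowels → [z].
Occurrence 5 (position 13): no conditioning environment matches → elsewhere allophone [s].

[s], [s], [z], [z], [s]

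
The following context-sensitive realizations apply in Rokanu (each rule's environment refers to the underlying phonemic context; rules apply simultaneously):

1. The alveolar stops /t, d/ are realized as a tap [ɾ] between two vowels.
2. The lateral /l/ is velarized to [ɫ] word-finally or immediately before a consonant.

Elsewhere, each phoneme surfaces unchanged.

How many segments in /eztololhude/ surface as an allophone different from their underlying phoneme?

2

Segments that undergo a rule: /l/ → [ɫ] (rule 2); /d/ → [ɾ] (rule 1).
All other segments surface unchanged.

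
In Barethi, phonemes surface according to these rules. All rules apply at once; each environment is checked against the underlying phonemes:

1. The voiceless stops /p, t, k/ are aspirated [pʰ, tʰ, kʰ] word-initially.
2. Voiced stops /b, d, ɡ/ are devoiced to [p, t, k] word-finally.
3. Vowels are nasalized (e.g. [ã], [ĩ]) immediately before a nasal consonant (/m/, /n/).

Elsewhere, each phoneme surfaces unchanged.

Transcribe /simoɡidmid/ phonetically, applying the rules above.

[sĩmoɡidmit]

/i/ — between /s/ and /m/, before a nasal consonant — surfaces as [ĩ] (rule 3).
/o/ (between /m/ and /ɡ/) fails the environment for rule 3, so it stays [o].
/ɡ/ (between /o/ and /i/) fails the environment for rule 2, so it stays [ɡ].
/i/ (between /ɡ/ and /d/): rule 3 targets it, but not before a nasal consonant → unchanged [i].
/d/ (between /i/ and /m/): rule 2 targets it, but not word-finally → unchanged [d].
/i/ (between /m/ and /d/): rule 3 targets it, but not before a nasal consonant → unchanged [i].
/d/ (word-final): word-finally, so rule 2 applies → [t].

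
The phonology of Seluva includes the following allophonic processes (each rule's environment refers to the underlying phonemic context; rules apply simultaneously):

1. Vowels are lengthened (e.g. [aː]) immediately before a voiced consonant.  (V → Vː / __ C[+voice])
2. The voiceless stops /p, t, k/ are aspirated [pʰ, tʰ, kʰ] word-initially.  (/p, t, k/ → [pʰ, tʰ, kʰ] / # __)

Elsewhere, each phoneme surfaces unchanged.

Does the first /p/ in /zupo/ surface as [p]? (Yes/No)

Yes

/p/ (between /u/ and /o/) is in the target of rule 2 but the environment (word-initially) is not met → [p].
The actual realization is [p], which matches [p].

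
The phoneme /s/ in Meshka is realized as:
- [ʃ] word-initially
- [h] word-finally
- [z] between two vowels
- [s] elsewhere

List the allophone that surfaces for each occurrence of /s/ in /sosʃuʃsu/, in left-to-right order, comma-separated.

Occurrence 1 (position 1): word-initially → [ʃ].
Occurrence 2 (position 3): no conditioning environment matches → elsewhere allophone [s].
Occurrence 3 (position 7): no conditioning environment matches → elsewhere allophone [s].

[ʃ], [s], [s]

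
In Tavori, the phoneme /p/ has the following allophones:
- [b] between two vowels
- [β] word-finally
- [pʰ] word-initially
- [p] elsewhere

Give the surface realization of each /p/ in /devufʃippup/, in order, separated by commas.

Occurrence 1 (position 8): no conditioning environment matches → elsewhere allophone [p].
Occurrence 2 (position 9): no conditioning environment matches → elsewhere allophone [p].
Occurrence 3 (position 11): word-finally → [β].

[p], [p], [β]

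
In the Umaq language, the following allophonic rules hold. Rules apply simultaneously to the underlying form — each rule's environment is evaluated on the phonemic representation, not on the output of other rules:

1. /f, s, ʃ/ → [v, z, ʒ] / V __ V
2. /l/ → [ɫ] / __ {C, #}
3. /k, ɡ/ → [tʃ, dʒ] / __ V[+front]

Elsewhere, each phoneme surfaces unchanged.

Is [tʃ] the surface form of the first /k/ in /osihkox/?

/k/ (between /h/ and /o/) fails the environment for rule 3, so it stays [k].
The actual realization is [k], not [tʃ].

No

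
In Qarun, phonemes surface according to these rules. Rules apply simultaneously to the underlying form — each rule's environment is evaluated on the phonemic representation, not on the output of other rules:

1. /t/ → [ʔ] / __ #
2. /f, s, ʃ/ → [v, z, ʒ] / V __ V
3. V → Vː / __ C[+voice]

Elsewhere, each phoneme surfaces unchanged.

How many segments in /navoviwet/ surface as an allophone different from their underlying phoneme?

4

Segments that undergo a rule: /a/ → [aː] (rule 3); /o/ → [oː] (rule 3); /i/ → [iː] (rule 3); /t/ → [ʔ] (rule 1).
All other segments surface unchanged.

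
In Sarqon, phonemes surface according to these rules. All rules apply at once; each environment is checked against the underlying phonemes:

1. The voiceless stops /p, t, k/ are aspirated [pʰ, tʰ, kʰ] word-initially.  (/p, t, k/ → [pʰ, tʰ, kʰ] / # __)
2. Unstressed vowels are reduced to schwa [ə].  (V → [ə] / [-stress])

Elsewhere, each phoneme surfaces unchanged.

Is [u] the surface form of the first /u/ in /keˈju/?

/u/ (word-final): rule 2 targets it, but not in an unstressed syllable → unchanged [u].
The actual realization is [u], which matches [u].

Yes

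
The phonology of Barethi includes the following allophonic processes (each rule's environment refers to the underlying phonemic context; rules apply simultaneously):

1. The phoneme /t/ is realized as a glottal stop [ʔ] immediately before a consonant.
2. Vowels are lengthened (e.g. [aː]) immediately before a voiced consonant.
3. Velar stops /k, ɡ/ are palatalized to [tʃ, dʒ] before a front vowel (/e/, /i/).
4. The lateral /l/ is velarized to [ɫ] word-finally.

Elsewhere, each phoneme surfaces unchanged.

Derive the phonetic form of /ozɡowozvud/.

/o/ — word-initial, before a voiced consonant — surfaces as [oː] (rule 2).
/z/ (between /o/ and /ɡ/) is unaffected → [z].
/ɡ/ (between /z/ and /o/) fails the environment for rule 3, so it stays [ɡ].
/o/ (between /ɡ/ and /w/) occurs before a voiced consonant → [oː] by rule 2.
/w/ (between /o/ and /o/) is unaffected → [w].
/o/ (between /w/ and /z/) occurs before a voiced consonant → [oː] by rule 2.
/z/ (between /o/ and /v/): no rule targets it → [z].
/v/ stays [v].
Rule 2 applies to /u/ (between /v/ and /d/: before a voiced consonant) → [uː].
/d/ — not in any rule's target class → [d].

[oːzɡoːwoːzvuːd]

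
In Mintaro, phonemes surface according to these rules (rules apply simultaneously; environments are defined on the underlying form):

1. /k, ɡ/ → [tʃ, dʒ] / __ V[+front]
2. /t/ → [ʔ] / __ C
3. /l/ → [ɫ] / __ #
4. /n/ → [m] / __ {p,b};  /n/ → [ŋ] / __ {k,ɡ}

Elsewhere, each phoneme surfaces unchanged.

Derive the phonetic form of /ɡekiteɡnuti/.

/ɡ/ (word-initial): before a front vowel, so rule 1 applies → [dʒ].
/e/ (between /ɡ/ and /k/): no rule targets it → [e].
/k/ meets the environment for rule 1 (before a front vowel) → [tʃ].
/i/ (between /k/ and /t/): no rule targets it → [i].
/t/ (between /i/ and /e/) fails the environment for rule 2, so it stays [t].
/e/ stays [e].
/ɡ/ (between /e/ and /n/) is in the target of rule 1 but the environment (before a front vowel) is not met → [ɡ].
/n/ (between /ɡ/ and /u/) is in the target of rule 4 but the environment (before a labial or velar stop) is not met → [n].
/u/ stays [u].
/t/ (between /u/ and /i/) is in the target of rule 2 but the environment (immediately before a consonant) is not met → [t].
/i/ (word-final): no rule targets it → [i].

[dʒetʃiteɡnuti]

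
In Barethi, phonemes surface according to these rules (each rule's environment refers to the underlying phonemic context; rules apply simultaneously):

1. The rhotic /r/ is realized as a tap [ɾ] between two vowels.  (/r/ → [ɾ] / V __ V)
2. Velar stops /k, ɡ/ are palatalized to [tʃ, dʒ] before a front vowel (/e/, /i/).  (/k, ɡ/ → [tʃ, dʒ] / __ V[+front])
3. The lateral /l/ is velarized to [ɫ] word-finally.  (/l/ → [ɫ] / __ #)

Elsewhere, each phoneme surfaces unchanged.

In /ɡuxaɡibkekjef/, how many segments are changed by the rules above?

Segments that undergo a rule: /ɡ/ → [dʒ] (rule 2); /k/ → [tʃ] (rule 2).
All other segments surface unchanged.

2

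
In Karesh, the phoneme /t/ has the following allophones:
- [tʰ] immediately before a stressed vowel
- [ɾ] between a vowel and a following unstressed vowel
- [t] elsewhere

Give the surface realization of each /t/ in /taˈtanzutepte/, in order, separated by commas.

Occurrence 1 (position 1): no conditioning environment matches → elsewhere allophone [t].
Occurrence 2 (position 3): immediately before a stressed vowel → [tʰ].
Occurrence 3 (position 8): between a vowel and an unstressed vowel → [ɾ].
Occurrence 4 (position 11): no conditioning environment matches → elsewhere allophone [t].

[t], [tʰ], [ɾ], [t]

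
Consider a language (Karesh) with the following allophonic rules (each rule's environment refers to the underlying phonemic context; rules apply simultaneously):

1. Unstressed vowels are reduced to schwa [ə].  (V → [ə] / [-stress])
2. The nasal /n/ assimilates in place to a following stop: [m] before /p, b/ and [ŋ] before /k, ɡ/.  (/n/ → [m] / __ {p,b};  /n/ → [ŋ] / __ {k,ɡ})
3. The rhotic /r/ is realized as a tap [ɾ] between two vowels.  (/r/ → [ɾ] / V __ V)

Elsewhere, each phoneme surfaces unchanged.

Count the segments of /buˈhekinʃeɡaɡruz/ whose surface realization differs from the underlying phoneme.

5

Segments that undergo a rule: /u/ → [ə] (rule 1); /i/ → [ə] (rule 1); /e/ → [ə] (rule 1); /a/ → [ə] (rule 1); /u/ → [ə] (rule 1).
All other segments surface unchanged.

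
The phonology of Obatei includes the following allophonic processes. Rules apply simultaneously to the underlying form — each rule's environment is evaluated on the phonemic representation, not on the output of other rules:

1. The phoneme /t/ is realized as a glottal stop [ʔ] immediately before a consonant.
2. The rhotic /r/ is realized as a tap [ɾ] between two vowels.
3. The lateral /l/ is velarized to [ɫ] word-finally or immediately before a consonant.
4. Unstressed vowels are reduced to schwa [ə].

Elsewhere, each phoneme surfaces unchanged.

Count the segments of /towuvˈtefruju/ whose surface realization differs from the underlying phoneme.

4

Segments that undergo a rule: /o/ → [ə] (rule 4); /u/ → [ə] (rule 4); /u/ → [ə] (rule 4); /u/ → [ə] (rule 4).
All other segments surface unchanged.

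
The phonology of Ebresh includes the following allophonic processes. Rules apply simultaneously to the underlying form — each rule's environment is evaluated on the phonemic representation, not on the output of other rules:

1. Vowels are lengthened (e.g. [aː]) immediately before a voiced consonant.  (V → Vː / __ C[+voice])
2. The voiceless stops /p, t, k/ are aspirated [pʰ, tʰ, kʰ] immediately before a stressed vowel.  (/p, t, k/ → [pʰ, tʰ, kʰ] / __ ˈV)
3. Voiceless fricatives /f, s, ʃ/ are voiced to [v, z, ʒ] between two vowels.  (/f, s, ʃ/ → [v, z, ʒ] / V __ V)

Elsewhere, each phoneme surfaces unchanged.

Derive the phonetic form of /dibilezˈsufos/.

[diːbiːleːzˈsuvos]

/d/ stays [d].
/i/ (between /d/ and /b/) occurs before a voiced consonant → [iː] by rule 1.
/b/ (between /i/ and /i/) is unaffected → [b].
/i/ meets the environment for rule 1 (before a voiced consonant) → [iː].
/l/ stays [l].
Rule 1 applies to /e/ (between /l/ and /z/: before a voiced consonant) → [eː].
/z/ — not in any rule's target class → [z].
/s/ (between /z/ and /u/): rule 3 targets it, but not between two vowels → unchanged [s].
/u/ — between /s/ and /f/; rule 1 does not apply here → [u].
Rule 3 applies to /f/ (between /u/ and /o/: between two vowels) → [v].
/o/ (between /f/ and /s/) fails the environment for rule 1, so it stays [o].
/s/ (word-final): rule 3 targets it, but not between two vowels → unchanged [s].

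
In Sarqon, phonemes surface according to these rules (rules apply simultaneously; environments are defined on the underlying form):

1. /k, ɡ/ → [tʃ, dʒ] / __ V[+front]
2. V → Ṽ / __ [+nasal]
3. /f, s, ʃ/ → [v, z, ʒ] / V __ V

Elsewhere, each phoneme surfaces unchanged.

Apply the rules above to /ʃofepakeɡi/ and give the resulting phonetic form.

/ʃ/ (word-initial) fails the environment for rule 3, so it stays [ʃ].
/o/ (between /ʃ/ and /f/): rule 2 targets it, but not before a nasal consonant → unchanged [o].
/f/ (between /o/ and /e/) occurs between two vowels → [v] by rule 3.
/e/ (between /f/ and /p/) is in the target of rule 2 but the environment (before a nasal consonant) is not met → [e].
/p/ (between /e/ and /a/) is unaffected → [p].
/a/ (between /p/ and /k/): rule 2 targets it, but not before a nasal consonant → unchanged [a].
/k/ — between /a/ and /e/, before a front vowel — surfaces as [tʃ] (rule 1).
/e/ (between /k/ and /ɡ/) is in the target of rule 2 but the environment (before a nasal consonant) is not met → [e].
Rule 1 applies to /ɡ/ (between /e/ and /i/: before a front vowel) → [dʒ].
/i/ (word-final) is in the target of rule 2 but the environment (before a nasal consonant) is not met → [i].

[ʃovepatʃedʒi]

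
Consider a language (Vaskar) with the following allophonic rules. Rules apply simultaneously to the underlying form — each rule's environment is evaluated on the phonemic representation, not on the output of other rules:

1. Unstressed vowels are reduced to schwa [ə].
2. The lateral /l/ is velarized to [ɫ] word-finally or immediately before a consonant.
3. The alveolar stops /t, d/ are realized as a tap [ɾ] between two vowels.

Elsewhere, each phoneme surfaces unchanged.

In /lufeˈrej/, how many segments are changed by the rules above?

Segments that undergo a rule: /u/ → [ə] (rule 1); /e/ → [ə] (rule 1).
All other segments surface unchanged.

2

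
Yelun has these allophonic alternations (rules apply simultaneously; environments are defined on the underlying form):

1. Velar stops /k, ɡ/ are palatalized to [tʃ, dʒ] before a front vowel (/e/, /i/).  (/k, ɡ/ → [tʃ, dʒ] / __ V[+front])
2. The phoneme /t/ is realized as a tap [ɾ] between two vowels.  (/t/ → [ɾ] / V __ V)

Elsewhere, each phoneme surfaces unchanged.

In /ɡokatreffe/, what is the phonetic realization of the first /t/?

/t/ (between /a/ and /r/) is in the target of rule 2 but the environment (between two vowels) is not met → [t].

[t]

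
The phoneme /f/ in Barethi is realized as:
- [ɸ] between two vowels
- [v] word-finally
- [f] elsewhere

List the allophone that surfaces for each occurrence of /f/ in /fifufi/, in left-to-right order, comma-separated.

Occurrence 1 (position 1): no conditioning environment matches → elsewhere allophone [f].
Occurrence 2 (position 3): between two vowels → [ɸ].
Occurrence 3 (position 5): between two vowels → [ɸ].

[f], [ɸ], [ɸ]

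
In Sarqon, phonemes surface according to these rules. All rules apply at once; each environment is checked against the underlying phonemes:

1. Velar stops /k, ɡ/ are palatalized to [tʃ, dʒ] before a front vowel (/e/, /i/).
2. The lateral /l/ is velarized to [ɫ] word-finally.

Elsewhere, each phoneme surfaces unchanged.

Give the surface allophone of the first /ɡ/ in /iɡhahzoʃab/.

[ɡ]

/ɡ/ (between /i/ and /h/) fails the environment for rule 1, so it stays [ɡ].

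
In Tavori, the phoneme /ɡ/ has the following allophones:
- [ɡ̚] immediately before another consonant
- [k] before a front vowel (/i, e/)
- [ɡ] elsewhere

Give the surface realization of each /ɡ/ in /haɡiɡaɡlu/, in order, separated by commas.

Occurrence 1 (position 3): before a front vowel (/i, e/) → [k].
Occurrence 2 (position 5): no conditioning environment matches → elsewhere allophone [ɡ].
Occurrence 3 (position 7): immediately before another consonant → [ɡ̚].

[k], [ɡ], [ɡ̚]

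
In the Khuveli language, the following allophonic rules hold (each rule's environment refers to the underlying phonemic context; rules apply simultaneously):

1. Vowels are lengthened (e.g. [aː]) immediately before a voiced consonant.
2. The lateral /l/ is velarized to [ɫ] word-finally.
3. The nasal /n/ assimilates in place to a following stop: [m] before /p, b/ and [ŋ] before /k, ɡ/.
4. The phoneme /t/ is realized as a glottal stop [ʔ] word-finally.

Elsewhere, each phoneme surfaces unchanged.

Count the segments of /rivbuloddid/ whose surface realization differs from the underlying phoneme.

Segments that undergo a rule: /i/ → [iː] (rule 1); /u/ → [uː] (rule 1); /o/ → [oː] (rule 1); /i/ → [iː] (rule 1).
All other segments surface unchanged.

4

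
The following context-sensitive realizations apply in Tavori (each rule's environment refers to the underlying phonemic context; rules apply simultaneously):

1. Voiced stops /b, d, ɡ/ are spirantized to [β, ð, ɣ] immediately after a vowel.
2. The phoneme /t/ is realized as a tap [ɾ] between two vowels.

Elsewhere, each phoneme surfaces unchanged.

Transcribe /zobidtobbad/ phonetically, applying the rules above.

/b/ (between /o/ and /i/) occurs immediately after a vowel → [β] by rule 1.
Rule 1 applies to /d/ (between /i/ and /t/: immediately after a vowel) → [ð].
/t/ (between /d/ and /o/): rule 2 targets it, but not between two vowels → unchanged [t].
/b/ meets the environment for rule 1 (immediately after a vowel) → [β].
/b/ (between /b/ and /a/): rule 1 targets it, but not immediately after a vowel → unchanged [b].
/d/ meets the environment for rule 1 (immediately after a vowel) → [ð].

[zoβiðtoβbað]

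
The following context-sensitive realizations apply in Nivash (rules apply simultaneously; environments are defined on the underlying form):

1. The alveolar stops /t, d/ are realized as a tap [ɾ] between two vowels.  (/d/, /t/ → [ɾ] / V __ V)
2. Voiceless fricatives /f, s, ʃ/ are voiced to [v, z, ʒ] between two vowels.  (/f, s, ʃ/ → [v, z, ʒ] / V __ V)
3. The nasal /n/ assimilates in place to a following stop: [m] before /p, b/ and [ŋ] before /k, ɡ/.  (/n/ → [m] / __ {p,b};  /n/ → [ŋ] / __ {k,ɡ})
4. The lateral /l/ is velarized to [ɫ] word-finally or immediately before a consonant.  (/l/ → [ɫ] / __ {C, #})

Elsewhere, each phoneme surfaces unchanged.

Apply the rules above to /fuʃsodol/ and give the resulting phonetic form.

[fuʃsoɾoɫ]

/f/ (word-initial) is in the target of rule 2 but the environment (between two vowels) is not met → [f].
/u/ — not in any rule's target class → [u].
/ʃ/ (between /u/ and /s/) fails the environment for rule 2, so it stays [ʃ].
/s/ (between /ʃ/ and /o/) is in the target of rule 2 but the environment (between two vowels) is not met → [s].
/o/ stays [o].
Rule 1 applies to /d/ (between /o/ and /o/: between two vowels) → [ɾ].
/o/ stays [o].
/l/ meets the environment for rule 4 (word-finally or immediately before a consonant) → [ɫ].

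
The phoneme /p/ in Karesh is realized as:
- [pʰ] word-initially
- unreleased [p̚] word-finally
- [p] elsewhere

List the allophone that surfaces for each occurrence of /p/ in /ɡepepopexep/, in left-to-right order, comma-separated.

Occurrence 1 (position 3): no conditioning environment matches → elsewhere allophone [p].
Occurrence 2 (position 5): no conditioning environment matches → elsewhere allophone [p].
Occurrence 3 (position 7): no conditioning environment matches → elsewhere allophone [p].
Occurrence 4 (position 11): word-finally → [p̚].

[p], [p], [p], [p̚]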